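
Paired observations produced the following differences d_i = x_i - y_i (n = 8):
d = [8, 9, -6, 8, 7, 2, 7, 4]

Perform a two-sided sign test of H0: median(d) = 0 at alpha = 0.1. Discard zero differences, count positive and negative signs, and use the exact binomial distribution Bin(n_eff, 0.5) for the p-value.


Step 1: Discard zero differences. Original n = 8; n_eff = number of nonzero differences = 8.
Nonzero differences (with sign): +8, +9, -6, +8, +7, +2, +7, +4
Step 2: Count signs: positive = 7, negative = 1.
Step 3: Under H0: P(positive) = 0.5, so the number of positives S ~ Bin(8, 0.5).
Step 4: Two-sided exact p-value = sum of Bin(8,0.5) probabilities at or below the observed probability = 0.070312.
Step 5: alpha = 0.1. reject H0.

n_eff = 8, pos = 7, neg = 1, p = 0.070312, reject H0.


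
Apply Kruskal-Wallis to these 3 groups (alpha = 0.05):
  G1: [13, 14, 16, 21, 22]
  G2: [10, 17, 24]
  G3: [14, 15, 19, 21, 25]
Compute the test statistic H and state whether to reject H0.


Step 1: Combine all N = 13 observations and assign midranks.
sorted (value, group, rank): (10,G2,1), (13,G1,2), (14,G1,3.5), (14,G3,3.5), (15,G3,5), (16,G1,6), (17,G2,7), (19,G3,8), (21,G1,9.5), (21,G3,9.5), (22,G1,11), (24,G2,12), (25,G3,13)
Step 2: Sum ranks within each group.
R_1 = 32 (n_1 = 5)
R_2 = 20 (n_2 = 3)
R_3 = 39 (n_3 = 5)
Step 3: H = 12/(N(N+1)) * sum(R_i^2/n_i) - 3(N+1)
     = 12/(13*14) * (32^2/5 + 20^2/3 + 39^2/5) - 3*14
     = 0.065934 * 642.333 - 42
     = 0.351648.
Step 4: Ties present; correction factor C = 1 - 12/(13^3 - 13) = 0.994505. Corrected H = 0.351648 / 0.994505 = 0.353591.
Step 5: Under H0, H ~ chi^2(2); p-value = 0.837951.
Step 6: alpha = 0.05. fail to reject H0.

H = 0.3536, df = 2, p = 0.837951, fail to reject H0.


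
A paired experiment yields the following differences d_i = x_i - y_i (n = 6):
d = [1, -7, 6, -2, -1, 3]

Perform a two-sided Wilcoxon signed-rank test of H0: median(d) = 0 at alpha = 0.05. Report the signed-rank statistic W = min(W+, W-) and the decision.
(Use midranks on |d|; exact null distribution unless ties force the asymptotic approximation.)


Step 1: Drop any zero differences (none here) and take |d_i|.
|d| = [1, 7, 6, 2, 1, 3]
Step 2: Midrank |d_i| (ties get averaged ranks).
ranks: |1|->1.5, |7|->6, |6|->5, |2|->3, |1|->1.5, |3|->4
Step 3: Attach original signs; sum ranks with positive sign and with negative sign.
W+ = 1.5 + 5 + 4 = 10.5
W- = 6 + 3 + 1.5 = 10.5
(Check: W+ + W- = 21 should equal n(n+1)/2 = 21.)
Step 4: Test statistic W = min(W+, W-) = 10.5.
Step 5: Ties in |d|, so use the tie-corrected normal approximation.
        E[W] = n(n+1)/4 = 6*7/4 = 10.5.
        Tie groups: |d|=1 (t=2); sum(t^3 - t) = 6.
        Var[W] = n(n+1)(2n+1)/24 - sum(t^3-t)/48 = 546/24 - 6/48 = 22.625.
        z = (W - E[W]) / sqrt(Var[W]) = (10.5 - 10.5) / 4.7566 = 0.0000.
        Two-sided p = 2*Phi(z) = 1.000000.
Step 6: alpha = 0.05. fail to reject H0.

W+ = 10.5, W- = 10.5, W = min = 10.5, p = 1.000000, fail to reject H0.


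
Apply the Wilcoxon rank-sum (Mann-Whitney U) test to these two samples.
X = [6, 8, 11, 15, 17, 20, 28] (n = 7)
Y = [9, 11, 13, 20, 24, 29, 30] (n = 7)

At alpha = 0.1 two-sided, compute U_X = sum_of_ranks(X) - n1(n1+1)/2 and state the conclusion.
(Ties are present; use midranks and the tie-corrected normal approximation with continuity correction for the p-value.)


Step 1: Combine and sort all 14 observations; assign midranks.
sorted (value, group): (6,X), (8,X), (9,Y), (11,X), (11,Y), (13,Y), (15,X), (17,X), (20,X), (20,Y), (24,Y), (28,X), (29,Y), (30,Y)
ranks: 6->1, 8->2, 9->3, 11->4.5, 11->4.5, 13->6, 15->7, 17->8, 20->9.5, 20->9.5, 24->11, 28->12, 29->13, 30->14
Step 2: Rank sum for X: R1 = 1 + 2 + 4.5 + 7 + 8 + 9.5 + 12 = 44.
Step 3: U_X = R1 - n1(n1+1)/2 = 44 - 7*8/2 = 44 - 28 = 16.
       U_Y = n1*n2 - U_X = 49 - 16 = 33.
Step 4: Ties are present, so use the tie-corrected normal approximation (with continuity correction) for the p-value.
Step 5: p-value = 0.305620; compare to alpha = 0.1. fail to reject H0.

U_X = 16, p = 0.305620, fail to reject H0 at alpha = 0.1.


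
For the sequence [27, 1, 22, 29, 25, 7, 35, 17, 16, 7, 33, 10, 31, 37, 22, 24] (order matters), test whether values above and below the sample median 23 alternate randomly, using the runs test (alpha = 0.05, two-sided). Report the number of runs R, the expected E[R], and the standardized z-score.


Step 1: Compute median = 23; label A = above, B = below.
Labels in order: ABBAABABBBABAABA  (n_A = 8, n_B = 8)
Step 2: Count runs R = 11.
Step 3: Under H0 (random ordering), E[R] = 2*n_A*n_B/(n_A+n_B) + 1 = 2*8*8/16 + 1 = 9.0000.
        Var[R] = 2*n_A*n_B*(2*n_A*n_B - n_A - n_B) / ((n_A+n_B)^2 * (n_A+n_B-1)) = 14336/3840 = 3.7333.
        SD[R] = 1.9322.
Step 4: Continuity-corrected z = (R - 0.5 - E[R]) / SD[R] = (11 - 0.5 - 9.0000) / 1.9322 = 0.7763.
Step 5: Two-sided p-value via normal approximation = 2*(1 - Phi(|z|)) = 0.437558.
Step 6: alpha = 0.05. fail to reject H0.

R = 11, z = 0.7763, p = 0.437558, fail to reject H0.


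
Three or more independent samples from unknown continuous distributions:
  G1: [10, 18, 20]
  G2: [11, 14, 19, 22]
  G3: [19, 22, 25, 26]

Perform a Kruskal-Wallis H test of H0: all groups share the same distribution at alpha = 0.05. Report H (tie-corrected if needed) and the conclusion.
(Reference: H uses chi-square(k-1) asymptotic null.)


Step 1: Combine all N = 11 observations and assign midranks.
sorted (value, group, rank): (10,G1,1), (11,G2,2), (14,G2,3), (18,G1,4), (19,G2,5.5), (19,G3,5.5), (20,G1,7), (22,G2,8.5), (22,G3,8.5), (25,G3,10), (26,G3,11)
Step 2: Sum ranks within each group.
R_1 = 12 (n_1 = 3)
R_2 = 19 (n_2 = 4)
R_3 = 35 (n_3 = 4)
Step 3: H = 12/(N(N+1)) * sum(R_i^2/n_i) - 3(N+1)
     = 12/(11*12) * (12^2/3 + 19^2/4 + 35^2/4) - 3*12
     = 0.090909 * 444.5 - 36
     = 4.409091.
Step 4: Ties present; correction factor C = 1 - 12/(11^3 - 11) = 0.990909. Corrected H = 4.409091 / 0.990909 = 4.449541.
Step 5: Under H0, H ~ chi^2(2); p-value = 0.108092.
Step 6: alpha = 0.05. fail to reject H0.

H = 4.4495, df = 2, p = 0.108092, fail to reject H0.


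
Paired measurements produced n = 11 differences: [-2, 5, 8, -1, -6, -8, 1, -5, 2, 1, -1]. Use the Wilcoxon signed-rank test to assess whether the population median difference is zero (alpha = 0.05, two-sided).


Step 1: Drop any zero differences (none here) and take |d_i|.
|d| = [2, 5, 8, 1, 6, 8, 1, 5, 2, 1, 1]
Step 2: Midrank |d_i| (ties get averaged ranks).
ranks: |2|->5.5, |5|->7.5, |8|->10.5, |1|->2.5, |6|->9, |8|->10.5, |1|->2.5, |5|->7.5, |2|->5.5, |1|->2.5, |1|->2.5
Step 3: Attach original signs; sum ranks with positive sign and with negative sign.
W+ = 7.5 + 10.5 + 2.5 + 5.5 + 2.5 = 28.5
W- = 5.5 + 2.5 + 9 + 10.5 + 7.5 + 2.5 = 37.5
(Check: W+ + W- = 66 should equal n(n+1)/2 = 66.)
Step 4: Test statistic W = min(W+, W-) = 28.5.
Step 5: Ties in |d|, so use the tie-corrected normal approximation.
        E[W] = n(n+1)/4 = 11*12/4 = 33.
        Tie groups: |d|=1 (t=4), |d|=2 (t=2), |d|=5 (t=2), |d|=8 (t=2); sum(t^3 - t) = 78.
        Var[W] = n(n+1)(2n+1)/24 - sum(t^3-t)/48 = 3036/24 - 78/48 = 124.875.
        z = (W - E[W]) / sqrt(Var[W]) = (28.5 - 33) / 11.1747 = -0.4027.
        Two-sided p = 2*Phi(z) = 0.687174.
Step 6: alpha = 0.05. fail to reject H0.

W+ = 28.5, W- = 37.5, W = min = 28.5, p = 0.687174, fail to reject H0.


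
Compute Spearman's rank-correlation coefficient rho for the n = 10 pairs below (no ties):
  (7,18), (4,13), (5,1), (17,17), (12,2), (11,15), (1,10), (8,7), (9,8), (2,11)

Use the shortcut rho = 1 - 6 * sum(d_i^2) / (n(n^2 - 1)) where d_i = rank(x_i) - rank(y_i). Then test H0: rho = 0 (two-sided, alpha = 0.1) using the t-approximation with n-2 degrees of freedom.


Step 1: Rank x and y separately (midranks; no ties here).
rank(x): 7->5, 4->3, 5->4, 17->10, 12->9, 11->8, 1->1, 8->6, 9->7, 2->2
rank(y): 18->10, 13->7, 1->1, 17->9, 2->2, 15->8, 10->5, 7->3, 8->4, 11->6
Step 2: d_i = R_x(i) - R_y(i); compute d_i^2.
  (5-10)^2=25, (3-7)^2=16, (4-1)^2=9, (10-9)^2=1, (9-2)^2=49, (8-8)^2=0, (1-5)^2=16, (6-3)^2=9, (7-4)^2=9, (2-6)^2=16
sum(d^2) = 150.
Step 3: rho = 1 - 6*150 / (10*(10^2 - 1)) = 1 - 900/990 = 0.090909.
Step 4: Under H0, t = rho * sqrt((n-2)/(1-rho^2)) = 0.2582 ~ t(8).
Step 5: Two-sided p-value from the t-distribution with 8 df = 0.802772.
Step 6: alpha = 0.1. fail to reject H0.

rho = 0.0909, p = 0.802772, fail to reject H0 at alpha = 0.1.


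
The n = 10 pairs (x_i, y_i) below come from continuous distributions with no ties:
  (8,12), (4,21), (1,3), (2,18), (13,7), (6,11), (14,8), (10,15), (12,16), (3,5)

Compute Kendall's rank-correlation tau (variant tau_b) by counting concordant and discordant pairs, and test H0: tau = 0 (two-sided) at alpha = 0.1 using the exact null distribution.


Step 1: Enumerate the 45 unordered pairs (i,j) with i<j and classify each by sign(x_j-x_i) * sign(y_j-y_i).
  (1,2):dx=-4,dy=+9->D; (1,3):dx=-7,dy=-9->C; (1,4):dx=-6,dy=+6->D; (1,5):dx=+5,dy=-5->D
  (1,6):dx=-2,dy=-1->C; (1,7):dx=+6,dy=-4->D; (1,8):dx=+2,dy=+3->C; (1,9):dx=+4,dy=+4->C
  (1,10):dx=-5,dy=-7->C; (2,3):dx=-3,dy=-18->C; (2,4):dx=-2,dy=-3->C; (2,5):dx=+9,dy=-14->D
  (2,6):dx=+2,dy=-10->D; (2,7):dx=+10,dy=-13->D; (2,8):dx=+6,dy=-6->D; (2,9):dx=+8,dy=-5->D
  (2,10):dx=-1,dy=-16->C; (3,4):dx=+1,dy=+15->C; (3,5):dx=+12,dy=+4->C; (3,6):dx=+5,dy=+8->C
  (3,7):dx=+13,dy=+5->C; (3,8):dx=+9,dy=+12->C; (3,9):dx=+11,dy=+13->C; (3,10):dx=+2,dy=+2->C
  (4,5):dx=+11,dy=-11->D; (4,6):dx=+4,dy=-7->D; (4,7):dx=+12,dy=-10->D; (4,8):dx=+8,dy=-3->D
  (4,9):dx=+10,dy=-2->D; (4,10):dx=+1,dy=-13->D; (5,6):dx=-7,dy=+4->D; (5,7):dx=+1,dy=+1->C
  (5,8):dx=-3,dy=+8->D; (5,9):dx=-1,dy=+9->D; (5,10):dx=-10,dy=-2->C; (6,7):dx=+8,dy=-3->D
  (6,8):dx=+4,dy=+4->C; (6,9):dx=+6,dy=+5->C; (6,10):dx=-3,dy=-6->C; (7,8):dx=-4,dy=+7->D
  (7,9):dx=-2,dy=+8->D; (7,10):dx=-11,dy=-3->C; (8,9):dx=+2,dy=+1->C; (8,10):dx=-7,dy=-10->C
  (9,10):dx=-9,dy=-11->C
Step 2: C = 24, D = 21, total pairs = 45.
Step 3: tau = (C - D)/(n(n-1)/2) = (24 - 21)/45 = 0.066667.
Step 4: Exact two-sided p-value (enumerate n! = 3628800 permutations of y under H0): p = 0.861801.
Step 5: alpha = 0.1. fail to reject H0.

tau_b = 0.0667 (C=24, D=21), p = 0.861801, fail to reject H0.


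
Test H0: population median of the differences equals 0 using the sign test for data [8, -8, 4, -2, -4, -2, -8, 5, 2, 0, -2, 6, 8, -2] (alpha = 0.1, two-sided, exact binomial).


Step 1: Discard zero differences. Original n = 14; n_eff = number of nonzero differences = 13.
Nonzero differences (with sign): +8, -8, +4, -2, -4, -2, -8, +5, +2, -2, +6, +8, -2
Step 2: Count signs: positive = 6, negative = 7.
Step 3: Under H0: P(positive) = 0.5, so the number of positives S ~ Bin(13, 0.5).
Step 4: Two-sided exact p-value = sum of Bin(13,0.5) probabilities at or below the observed probability = 1.000000.
Step 5: alpha = 0.1. fail to reject H0.

n_eff = 13, pos = 6, neg = 7, p = 1.000000, fail to reject H0.


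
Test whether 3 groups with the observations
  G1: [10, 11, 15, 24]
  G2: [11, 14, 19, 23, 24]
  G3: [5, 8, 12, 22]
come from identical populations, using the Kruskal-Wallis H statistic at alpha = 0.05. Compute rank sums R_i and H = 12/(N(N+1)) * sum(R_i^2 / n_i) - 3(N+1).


Step 1: Combine all N = 13 observations and assign midranks.
sorted (value, group, rank): (5,G3,1), (8,G3,2), (10,G1,3), (11,G1,4.5), (11,G2,4.5), (12,G3,6), (14,G2,7), (15,G1,8), (19,G2,9), (22,G3,10), (23,G2,11), (24,G1,12.5), (24,G2,12.5)
Step 2: Sum ranks within each group.
R_1 = 28 (n_1 = 4)
R_2 = 44 (n_2 = 5)
R_3 = 19 (n_3 = 4)
Step 3: H = 12/(N(N+1)) * sum(R_i^2/n_i) - 3(N+1)
     = 12/(13*14) * (28^2/4 + 44^2/5 + 19^2/4) - 3*14
     = 0.065934 * 673.45 - 42
     = 2.403297.
Step 4: Ties present; correction factor C = 1 - 12/(13^3 - 13) = 0.994505. Corrected H = 2.403297 / 0.994505 = 2.416575.
Step 5: Under H0, H ~ chi^2(2); p-value = 0.298708.
Step 6: alpha = 0.05. fail to reject H0.

H = 2.4166, df = 2, p = 0.298708, fail to reject H0.


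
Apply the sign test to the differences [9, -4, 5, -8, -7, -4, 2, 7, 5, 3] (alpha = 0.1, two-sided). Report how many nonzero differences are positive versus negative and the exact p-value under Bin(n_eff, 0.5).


Step 1: Discard zero differences. Original n = 10; n_eff = number of nonzero differences = 10.
Nonzero differences (with sign): +9, -4, +5, -8, -7, -4, +2, +7, +5, +3
Step 2: Count signs: positive = 6, negative = 4.
Step 3: Under H0: P(positive) = 0.5, so the number of positives S ~ Bin(10, 0.5).
Step 4: Two-sided exact p-value = sum of Bin(10,0.5) probabilities at or below the observed probability = 0.753906.
Step 5: alpha = 0.1. fail to reject H0.

n_eff = 10, pos = 6, neg = 4, p = 0.753906, fail to reject H0.


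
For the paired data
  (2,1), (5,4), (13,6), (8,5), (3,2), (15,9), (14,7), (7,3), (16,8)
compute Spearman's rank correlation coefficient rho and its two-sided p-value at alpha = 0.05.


Step 1: Rank x and y separately (midranks; no ties here).
rank(x): 2->1, 5->3, 13->6, 8->5, 3->2, 15->8, 14->7, 7->4, 16->9
rank(y): 1->1, 4->4, 6->6, 5->5, 2->2, 9->9, 7->7, 3->3, 8->8
Step 2: d_i = R_x(i) - R_y(i); compute d_i^2.
  (1-1)^2=0, (3-4)^2=1, (6-6)^2=0, (5-5)^2=0, (2-2)^2=0, (8-9)^2=1, (7-7)^2=0, (4-3)^2=1, (9-8)^2=1
sum(d^2) = 4.
Step 3: rho = 1 - 6*4 / (9*(9^2 - 1)) = 1 - 24/720 = 0.966667.
Step 4: Under H0, t = rho * sqrt((n-2)/(1-rho^2)) = 9.9890 ~ t(7).
Step 5: Two-sided p-value from the t-distribution with 7 df = 0.000022.
Step 6: alpha = 0.05. reject H0.

rho = 0.9667, p = 0.000022, reject H0 at alpha = 0.05.


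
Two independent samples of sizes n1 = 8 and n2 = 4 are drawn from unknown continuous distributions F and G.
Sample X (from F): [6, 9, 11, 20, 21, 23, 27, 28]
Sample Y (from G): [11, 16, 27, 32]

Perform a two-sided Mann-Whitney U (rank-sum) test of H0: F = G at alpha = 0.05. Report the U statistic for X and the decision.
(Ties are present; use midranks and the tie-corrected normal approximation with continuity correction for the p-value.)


Step 1: Combine and sort all 12 observations; assign midranks.
sorted (value, group): (6,X), (9,X), (11,X), (11,Y), (16,Y), (20,X), (21,X), (23,X), (27,X), (27,Y), (28,X), (32,Y)
ranks: 6->1, 9->2, 11->3.5, 11->3.5, 16->5, 20->6, 21->7, 23->8, 27->9.5, 27->9.5, 28->11, 32->12
Step 2: Rank sum for X: R1 = 1 + 2 + 3.5 + 6 + 7 + 8 + 9.5 + 11 = 48.
Step 3: U_X = R1 - n1(n1+1)/2 = 48 - 8*9/2 = 48 - 36 = 12.
       U_Y = n1*n2 - U_X = 32 - 12 = 20.
Step 4: Ties are present, so use the tie-corrected normal approximation (with continuity correction) for the p-value.
Step 5: p-value = 0.550818; compare to alpha = 0.05. fail to reject H0.

U_X = 12, p = 0.550818, fail to reject H0 at alpha = 0.05.


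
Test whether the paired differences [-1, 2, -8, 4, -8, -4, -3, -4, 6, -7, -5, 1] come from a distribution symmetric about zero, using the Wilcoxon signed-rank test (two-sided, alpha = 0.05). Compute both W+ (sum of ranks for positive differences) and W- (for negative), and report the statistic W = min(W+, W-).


Step 1: Drop any zero differences (none here) and take |d_i|.
|d| = [1, 2, 8, 4, 8, 4, 3, 4, 6, 7, 5, 1]
Step 2: Midrank |d_i| (ties get averaged ranks).
ranks: |1|->1.5, |2|->3, |8|->11.5, |4|->6, |8|->11.5, |4|->6, |3|->4, |4|->6, |6|->9, |7|->10, |5|->8, |1|->1.5
Step 3: Attach original signs; sum ranks with positive sign and with negative sign.
W+ = 3 + 6 + 9 + 1.5 = 19.5
W- = 1.5 + 11.5 + 11.5 + 6 + 4 + 6 + 10 + 8 = 58.5
(Check: W+ + W- = 78 should equal n(n+1)/2 = 78.)
Step 4: Test statistic W = min(W+, W-) = 19.5.
Step 5: Ties in |d|, so use the tie-corrected normal approximation.
        E[W] = n(n+1)/4 = 12*13/4 = 39.
        Tie groups: |d|=1 (t=2), |d|=4 (t=3), |d|=8 (t=2); sum(t^3 - t) = 36.
        Var[W] = n(n+1)(2n+1)/24 - sum(t^3-t)/48 = 3900/24 - 36/48 = 161.75.
        z = (W - E[W]) / sqrt(Var[W]) = (19.5 - 39) / 12.7181 = -1.5332.
        Two-sided p = 2*Phi(z) = 0.125215.
Step 6: alpha = 0.05. fail to reject H0.

W+ = 19.5, W- = 58.5, W = min = 19.5, p = 0.125215, fail to reject H0.


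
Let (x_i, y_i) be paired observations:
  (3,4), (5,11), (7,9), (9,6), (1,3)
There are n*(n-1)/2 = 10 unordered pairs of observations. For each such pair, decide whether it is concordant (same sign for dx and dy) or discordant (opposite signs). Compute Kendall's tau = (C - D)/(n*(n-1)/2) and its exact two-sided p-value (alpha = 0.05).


Step 1: Enumerate the 10 unordered pairs (i,j) with i<j and classify each by sign(x_j-x_i) * sign(y_j-y_i).
  (1,2):dx=+2,dy=+7->C; (1,3):dx=+4,dy=+5->C; (1,4):dx=+6,dy=+2->C; (1,5):dx=-2,dy=-1->C
  (2,3):dx=+2,dy=-2->D; (2,4):dx=+4,dy=-5->D; (2,5):dx=-4,dy=-8->C; (3,4):dx=+2,dy=-3->D
  (3,5):dx=-6,dy=-6->C; (4,5):dx=-8,dy=-3->C
Step 2: C = 7, D = 3, total pairs = 10.
Step 3: tau = (C - D)/(n(n-1)/2) = (7 - 3)/10 = 0.400000.
Step 4: Exact two-sided p-value (enumerate n! = 120 permutations of y under H0): p = 0.483333.
Step 5: alpha = 0.05. fail to reject H0.

tau_b = 0.4000 (C=7, D=3), p = 0.483333, fail to reject H0.


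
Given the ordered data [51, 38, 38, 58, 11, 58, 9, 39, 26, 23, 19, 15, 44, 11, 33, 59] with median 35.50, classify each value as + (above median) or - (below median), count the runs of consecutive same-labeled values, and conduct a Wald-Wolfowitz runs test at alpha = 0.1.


Step 1: Compute median = 35.50; label A = above, B = below.
Labels in order: AAAABABABBBBABBA  (n_A = 8, n_B = 8)
Step 2: Count runs R = 9.
Step 3: Under H0 (random ordering), E[R] = 2*n_A*n_B/(n_A+n_B) + 1 = 2*8*8/16 + 1 = 9.0000.
        Var[R] = 2*n_A*n_B*(2*n_A*n_B - n_A - n_B) / ((n_A+n_B)^2 * (n_A+n_B-1)) = 14336/3840 = 3.7333.
        SD[R] = 1.9322.
Step 4: R = E[R], so z = 0 with no continuity correction.
Step 5: Two-sided p-value via normal approximation = 2*(1 - Phi(|z|)) = 1.000000.
Step 6: alpha = 0.1. fail to reject H0.

R = 9, z = 0.0000, p = 1.000000, fail to reject H0.


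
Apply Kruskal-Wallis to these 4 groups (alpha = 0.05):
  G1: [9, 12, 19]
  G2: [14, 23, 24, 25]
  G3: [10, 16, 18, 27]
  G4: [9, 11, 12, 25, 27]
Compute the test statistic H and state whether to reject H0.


Step 1: Combine all N = 16 observations and assign midranks.
sorted (value, group, rank): (9,G1,1.5), (9,G4,1.5), (10,G3,3), (11,G4,4), (12,G1,5.5), (12,G4,5.5), (14,G2,7), (16,G3,8), (18,G3,9), (19,G1,10), (23,G2,11), (24,G2,12), (25,G2,13.5), (25,G4,13.5), (27,G3,15.5), (27,G4,15.5)
Step 2: Sum ranks within each group.
R_1 = 17 (n_1 = 3)
R_2 = 43.5 (n_2 = 4)
R_3 = 35.5 (n_3 = 4)
R_4 = 40 (n_4 = 5)
Step 3: H = 12/(N(N+1)) * sum(R_i^2/n_i) - 3(N+1)
     = 12/(16*17) * (17^2/3 + 43.5^2/4 + 35.5^2/4 + 40^2/5) - 3*17
     = 0.044118 * 1204.46 - 51
     = 2.137868.
Step 4: Ties present; correction factor C = 1 - 24/(16^3 - 16) = 0.994118. Corrected H = 2.137868 / 0.994118 = 2.150518.
Step 5: Under H0, H ~ chi^2(3); p-value = 0.541760.
Step 6: alpha = 0.05. fail to reject H0.

H = 2.1505, df = 3, p = 0.541760, fail to reject H0.


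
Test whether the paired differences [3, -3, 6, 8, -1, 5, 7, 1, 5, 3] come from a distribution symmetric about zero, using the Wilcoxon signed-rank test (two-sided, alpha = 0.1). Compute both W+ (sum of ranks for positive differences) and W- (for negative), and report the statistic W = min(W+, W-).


Step 1: Drop any zero differences (none here) and take |d_i|.
|d| = [3, 3, 6, 8, 1, 5, 7, 1, 5, 3]
Step 2: Midrank |d_i| (ties get averaged ranks).
ranks: |3|->4, |3|->4, |6|->8, |8|->10, |1|->1.5, |5|->6.5, |7|->9, |1|->1.5, |5|->6.5, |3|->4
Step 3: Attach original signs; sum ranks with positive sign and with negative sign.
W+ = 4 + 8 + 10 + 6.5 + 9 + 1.5 + 6.5 + 4 = 49.5
W- = 4 + 1.5 = 5.5
(Check: W+ + W- = 55 should equal n(n+1)/2 = 55.)
Step 4: Test statistic W = min(W+, W-) = 5.5.
Step 5: Ties in |d|, so use the tie-corrected normal approximation.
        E[W] = n(n+1)/4 = 10*11/4 = 27.5.
        Tie groups: |d|=1 (t=2), |d|=3 (t=3), |d|=5 (t=2); sum(t^3 - t) = 36.
        Var[W] = n(n+1)(2n+1)/24 - sum(t^3-t)/48 = 2310/24 - 36/48 = 95.5.
        z = (W - E[W]) / sqrt(Var[W]) = (5.5 - 27.5) / 9.7724 = -2.2512.
        Two-sided p = 2*Phi(z) = 0.024371.
Step 6: alpha = 0.1. reject H0.

W+ = 49.5, W- = 5.5, W = min = 5.5, p = 0.024371, reject H0.


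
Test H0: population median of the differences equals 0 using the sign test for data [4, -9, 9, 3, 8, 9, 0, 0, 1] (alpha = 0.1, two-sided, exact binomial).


Step 1: Discard zero differences. Original n = 9; n_eff = number of nonzero differences = 7.
Nonzero differences (with sign): +4, -9, +9, +3, +8, +9, +1
Step 2: Count signs: positive = 6, negative = 1.
Step 3: Under H0: P(positive) = 0.5, so the number of positives S ~ Bin(7, 0.5).
Step 4: Two-sided exact p-value = sum of Bin(7,0.5) probabilities at or below the observed probability = 0.125000.
Step 5: alpha = 0.1. fail to reject H0.

n_eff = 7, pos = 6, neg = 1, p = 0.125000, fail to reject H0.


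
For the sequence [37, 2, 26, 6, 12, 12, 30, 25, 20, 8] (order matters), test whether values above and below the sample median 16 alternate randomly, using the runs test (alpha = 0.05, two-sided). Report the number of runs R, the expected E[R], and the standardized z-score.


Step 1: Compute median = 16; label A = above, B = below.
Labels in order: ABABBBAAAB  (n_A = 5, n_B = 5)
Step 2: Count runs R = 6.
Step 3: Under H0 (random ordering), E[R] = 2*n_A*n_B/(n_A+n_B) + 1 = 2*5*5/10 + 1 = 6.0000.
        Var[R] = 2*n_A*n_B*(2*n_A*n_B - n_A - n_B) / ((n_A+n_B)^2 * (n_A+n_B-1)) = 2000/900 = 2.2222.
        SD[R] = 1.4907.
Step 4: R = E[R], so z = 0 with no continuity correction.
Step 5: Two-sided p-value via normal approximation = 2*(1 - Phi(|z|)) = 1.000000.
Step 6: alpha = 0.05. fail to reject H0.

R = 6, z = 0.0000, p = 1.000000, fail to reject H0.


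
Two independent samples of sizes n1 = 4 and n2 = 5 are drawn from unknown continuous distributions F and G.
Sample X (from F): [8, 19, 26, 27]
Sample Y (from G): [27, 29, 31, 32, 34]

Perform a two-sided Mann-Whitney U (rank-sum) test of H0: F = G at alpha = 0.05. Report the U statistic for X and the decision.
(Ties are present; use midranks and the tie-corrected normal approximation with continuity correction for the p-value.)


Step 1: Combine and sort all 9 observations; assign midranks.
sorted (value, group): (8,X), (19,X), (26,X), (27,X), (27,Y), (29,Y), (31,Y), (32,Y), (34,Y)
ranks: 8->1, 19->2, 26->3, 27->4.5, 27->4.5, 29->6, 31->7, 32->8, 34->9
Step 2: Rank sum for X: R1 = 1 + 2 + 3 + 4.5 = 10.5.
Step 3: U_X = R1 - n1(n1+1)/2 = 10.5 - 4*5/2 = 10.5 - 10 = 0.5.
       U_Y = n1*n2 - U_X = 20 - 0.5 = 19.5.
Step 4: Ties are present, so use the tie-corrected normal approximation (with continuity correction) for the p-value.
Step 5: p-value = 0.026844; compare to alpha = 0.05. reject H0.

U_X = 0.5, p = 0.026844, reject H0 at alpha = 0.05.


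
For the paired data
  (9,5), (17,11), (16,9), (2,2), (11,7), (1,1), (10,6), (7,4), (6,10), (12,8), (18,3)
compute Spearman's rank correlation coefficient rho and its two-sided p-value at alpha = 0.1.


Step 1: Rank x and y separately (midranks; no ties here).
rank(x): 9->5, 17->10, 16->9, 2->2, 11->7, 1->1, 10->6, 7->4, 6->3, 12->8, 18->11
rank(y): 5->5, 11->11, 9->9, 2->2, 7->7, 1->1, 6->6, 4->4, 10->10, 8->8, 3->3
Step 2: d_i = R_x(i) - R_y(i); compute d_i^2.
  (5-5)^2=0, (10-11)^2=1, (9-9)^2=0, (2-2)^2=0, (7-7)^2=0, (1-1)^2=0, (6-6)^2=0, (4-4)^2=0, (3-10)^2=49, (8-8)^2=0, (11-3)^2=64
sum(d^2) = 114.
Step 3: rho = 1 - 6*114 / (11*(11^2 - 1)) = 1 - 684/1320 = 0.481818.
Step 4: Under H0, t = rho * sqrt((n-2)/(1-rho^2)) = 1.6496 ~ t(9).
Step 5: Two-sided p-value from the t-distribution with 9 df = 0.133434.
Step 6: alpha = 0.1. fail to reject H0.

rho = 0.4818, p = 0.133434, fail to reject H0 at alpha = 0.1.


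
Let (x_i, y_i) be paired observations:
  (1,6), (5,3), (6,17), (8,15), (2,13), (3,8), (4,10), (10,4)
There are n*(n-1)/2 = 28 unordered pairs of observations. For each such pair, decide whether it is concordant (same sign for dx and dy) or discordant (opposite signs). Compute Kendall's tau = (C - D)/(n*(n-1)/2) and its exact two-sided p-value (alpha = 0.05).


Step 1: Enumerate the 28 unordered pairs (i,j) with i<j and classify each by sign(x_j-x_i) * sign(y_j-y_i).
  (1,2):dx=+4,dy=-3->D; (1,3):dx=+5,dy=+11->C; (1,4):dx=+7,dy=+9->C; (1,5):dx=+1,dy=+7->C
  (1,6):dx=+2,dy=+2->C; (1,7):dx=+3,dy=+4->C; (1,8):dx=+9,dy=-2->D; (2,3):dx=+1,dy=+14->C
  (2,4):dx=+3,dy=+12->C; (2,5):dx=-3,dy=+10->D; (2,6):dx=-2,dy=+5->D; (2,7):dx=-1,dy=+7->D
  (2,8):dx=+5,dy=+1->C; (3,4):dx=+2,dy=-2->D; (3,5):dx=-4,dy=-4->C; (3,6):dx=-3,dy=-9->C
  (3,7):dx=-2,dy=-7->C; (3,8):dx=+4,dy=-13->D; (4,5):dx=-6,dy=-2->C; (4,6):dx=-5,dy=-7->C
  (4,7):dx=-4,dy=-5->C; (4,8):dx=+2,dy=-11->D; (5,6):dx=+1,dy=-5->D; (5,7):dx=+2,dy=-3->D
  (5,8):dx=+8,dy=-9->D; (6,7):dx=+1,dy=+2->C; (6,8):dx=+7,dy=-4->D; (7,8):dx=+6,dy=-6->D
Step 2: C = 15, D = 13, total pairs = 28.
Step 3: tau = (C - D)/(n(n-1)/2) = (15 - 13)/28 = 0.071429.
Step 4: Exact two-sided p-value (enumerate n! = 40320 permutations of y under H0): p = 0.904861.
Step 5: alpha = 0.05. fail to reject H0.

tau_b = 0.0714 (C=15, D=13), p = 0.904861, fail to reject H0.


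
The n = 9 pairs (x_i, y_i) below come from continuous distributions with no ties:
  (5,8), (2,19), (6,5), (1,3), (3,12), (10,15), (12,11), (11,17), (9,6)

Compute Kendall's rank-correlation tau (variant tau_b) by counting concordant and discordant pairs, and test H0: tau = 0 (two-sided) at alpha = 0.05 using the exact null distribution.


Step 1: Enumerate the 36 unordered pairs (i,j) with i<j and classify each by sign(x_j-x_i) * sign(y_j-y_i).
  (1,2):dx=-3,dy=+11->D; (1,3):dx=+1,dy=-3->D; (1,4):dx=-4,dy=-5->C; (1,5):dx=-2,dy=+4->D
  (1,6):dx=+5,dy=+7->C; (1,7):dx=+7,dy=+3->C; (1,8):dx=+6,dy=+9->C; (1,9):dx=+4,dy=-2->D
  (2,3):dx=+4,dy=-14->D; (2,4):dx=-1,dy=-16->C; (2,5):dx=+1,dy=-7->D; (2,6):dx=+8,dy=-4->D
  (2,7):dx=+10,dy=-8->D; (2,8):dx=+9,dy=-2->D; (2,9):dx=+7,dy=-13->D; (3,4):dx=-5,dy=-2->C
  (3,5):dx=-3,dy=+7->D; (3,6):dx=+4,dy=+10->C; (3,7):dx=+6,dy=+6->C; (3,8):dx=+5,dy=+12->C
  (3,9):dx=+3,dy=+1->C; (4,5):dx=+2,dy=+9->C; (4,6):dx=+9,dy=+12->C; (4,7):dx=+11,dy=+8->C
  (4,8):dx=+10,dy=+14->C; (4,9):dx=+8,dy=+3->C; (5,6):dx=+7,dy=+3->C; (5,7):dx=+9,dy=-1->D
  (5,8):dx=+8,dy=+5->C; (5,9):dx=+6,dy=-6->D; (6,7):dx=+2,dy=-4->D; (6,8):dx=+1,dy=+2->C
  (6,9):dx=-1,dy=-9->C; (7,8):dx=-1,dy=+6->D; (7,9):dx=-3,dy=-5->C; (8,9):dx=-2,dy=-11->C
Step 2: C = 21, D = 15, total pairs = 36.
Step 3: tau = (C - D)/(n(n-1)/2) = (21 - 15)/36 = 0.166667.
Step 4: Exact two-sided p-value (enumerate n! = 362880 permutations of y under H0): p = 0.612202.
Step 5: alpha = 0.05. fail to reject H0.

tau_b = 0.1667 (C=21, D=15), p = 0.612202, fail to reject H0.


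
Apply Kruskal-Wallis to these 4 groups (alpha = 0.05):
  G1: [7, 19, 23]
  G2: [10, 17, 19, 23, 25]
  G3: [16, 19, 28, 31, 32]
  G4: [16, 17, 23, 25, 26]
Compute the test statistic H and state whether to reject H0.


Step 1: Combine all N = 18 observations and assign midranks.
sorted (value, group, rank): (7,G1,1), (10,G2,2), (16,G3,3.5), (16,G4,3.5), (17,G2,5.5), (17,G4,5.5), (19,G1,8), (19,G2,8), (19,G3,8), (23,G1,11), (23,G2,11), (23,G4,11), (25,G2,13.5), (25,G4,13.5), (26,G4,15), (28,G3,16), (31,G3,17), (32,G3,18)
Step 2: Sum ranks within each group.
R_1 = 20 (n_1 = 3)
R_2 = 40 (n_2 = 5)
R_3 = 62.5 (n_3 = 5)
R_4 = 48.5 (n_4 = 5)
Step 3: H = 12/(N(N+1)) * sum(R_i^2/n_i) - 3(N+1)
     = 12/(18*19) * (20^2/3 + 40^2/5 + 62.5^2/5 + 48.5^2/5) - 3*19
     = 0.035088 * 1705.03 - 57
     = 2.825731.
Step 4: Ties present; correction factor C = 1 - 66/(18^3 - 18) = 0.988648. Corrected H = 2.825731 / 0.988648 = 2.858177.
Step 5: Under H0, H ~ chi^2(3); p-value = 0.414012.
Step 6: alpha = 0.05. fail to reject H0.

H = 2.8582, df = 3, p = 0.414012, fail to reject H0.


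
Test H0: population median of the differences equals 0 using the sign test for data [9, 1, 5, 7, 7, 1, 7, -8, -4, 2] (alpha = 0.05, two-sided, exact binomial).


Step 1: Discard zero differences. Original n = 10; n_eff = number of nonzero differences = 10.
Nonzero differences (with sign): +9, +1, +5, +7, +7, +1, +7, -8, -4, +2
Step 2: Count signs: positive = 8, negative = 2.
Step 3: Under H0: P(positive) = 0.5, so the number of positives S ~ Bin(10, 0.5).
Step 4: Two-sided exact p-value = sum of Bin(10,0.5) probabilities at or below the observed probability = 0.109375.
Step 5: alpha = 0.05. fail to reject H0.

n_eff = 10, pos = 8, neg = 2, p = 0.109375, fail to reject H0.


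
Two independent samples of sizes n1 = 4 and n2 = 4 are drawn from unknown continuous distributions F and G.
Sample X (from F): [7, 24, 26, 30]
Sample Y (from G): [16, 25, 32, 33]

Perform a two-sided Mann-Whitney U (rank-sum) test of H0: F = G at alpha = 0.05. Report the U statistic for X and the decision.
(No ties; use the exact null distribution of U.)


Step 1: Combine and sort all 8 observations; assign midranks.
sorted (value, group): (7,X), (16,Y), (24,X), (25,Y), (26,X), (30,X), (32,Y), (33,Y)
ranks: 7->1, 16->2, 24->3, 25->4, 26->5, 30->6, 32->7, 33->8
Step 2: Rank sum for X: R1 = 1 + 3 + 5 + 6 = 15.
Step 3: U_X = R1 - n1(n1+1)/2 = 15 - 4*5/2 = 15 - 10 = 5.
       U_Y = n1*n2 - U_X = 16 - 5 = 11.
Step 4: No ties, so the exact null distribution of U (based on enumerating the C(8,4) = 70 equally likely rank assignments) gives the two-sided p-value.
Step 5: p-value = 0.485714; compare to alpha = 0.05. fail to reject H0.

U_X = 5, p = 0.485714, fail to reject H0 at alpha = 0.05.


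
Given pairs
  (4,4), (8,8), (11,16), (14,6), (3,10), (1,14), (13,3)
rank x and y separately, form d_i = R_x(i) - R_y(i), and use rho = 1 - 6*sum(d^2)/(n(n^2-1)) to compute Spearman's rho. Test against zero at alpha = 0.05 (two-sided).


Step 1: Rank x and y separately (midranks; no ties here).
rank(x): 4->3, 8->4, 11->5, 14->7, 3->2, 1->1, 13->6
rank(y): 4->2, 8->4, 16->7, 6->3, 10->5, 14->6, 3->1
Step 2: d_i = R_x(i) - R_y(i); compute d_i^2.
  (3-2)^2=1, (4-4)^2=0, (5-7)^2=4, (7-3)^2=16, (2-5)^2=9, (1-6)^2=25, (6-1)^2=25
sum(d^2) = 80.
Step 3: rho = 1 - 6*80 / (7*(7^2 - 1)) = 1 - 480/336 = -0.428571.
Step 4: Under H0, t = rho * sqrt((n-2)/(1-rho^2)) = -1.0607 ~ t(5).
Step 5: Two-sided p-value from the t-distribution with 5 df = 0.337368.
Step 6: alpha = 0.05. fail to reject H0.

rho = -0.4286, p = 0.337368, fail to reject H0 at alpha = 0.05.


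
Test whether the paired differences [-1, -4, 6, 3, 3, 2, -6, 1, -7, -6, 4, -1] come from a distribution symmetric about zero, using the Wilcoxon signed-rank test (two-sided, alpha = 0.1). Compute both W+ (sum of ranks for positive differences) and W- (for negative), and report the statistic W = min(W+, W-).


Step 1: Drop any zero differences (none here) and take |d_i|.
|d| = [1, 4, 6, 3, 3, 2, 6, 1, 7, 6, 4, 1]
Step 2: Midrank |d_i| (ties get averaged ranks).
ranks: |1|->2, |4|->7.5, |6|->10, |3|->5.5, |3|->5.5, |2|->4, |6|->10, |1|->2, |7|->12, |6|->10, |4|->7.5, |1|->2
Step 3: Attach original signs; sum ranks with positive sign and with negative sign.
W+ = 10 + 5.5 + 5.5 + 4 + 2 + 7.5 = 34.5
W- = 2 + 7.5 + 10 + 12 + 10 + 2 = 43.5
(Check: W+ + W- = 78 should equal n(n+1)/2 = 78.)
Step 4: Test statistic W = min(W+, W-) = 34.5.
Step 5: Ties in |d|, so use the tie-corrected normal approximation.
        E[W] = n(n+1)/4 = 12*13/4 = 39.
        Tie groups: |d|=1 (t=3), |d|=3 (t=2), |d|=4 (t=2), |d|=6 (t=3); sum(t^3 - t) = 60.
        Var[W] = n(n+1)(2n+1)/24 - sum(t^3-t)/48 = 3900/24 - 60/48 = 161.25.
        z = (W - E[W]) / sqrt(Var[W]) = (34.5 - 39) / 12.6984 = -0.3544.
        Two-sided p = 2*Phi(z) = 0.723058.
Step 6: alpha = 0.1. fail to reject H0.

W+ = 34.5, W- = 43.5, W = min = 34.5, p = 0.723058, fail to reject H0.


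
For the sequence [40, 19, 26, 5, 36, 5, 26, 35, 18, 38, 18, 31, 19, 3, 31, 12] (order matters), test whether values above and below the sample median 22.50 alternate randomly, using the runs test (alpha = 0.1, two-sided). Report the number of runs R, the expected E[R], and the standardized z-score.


Step 1: Compute median = 22.50; label A = above, B = below.
Labels in order: ABABABAABABABBAB  (n_A = 8, n_B = 8)
Step 2: Count runs R = 14.
Step 3: Under H0 (random ordering), E[R] = 2*n_A*n_B/(n_A+n_B) + 1 = 2*8*8/16 + 1 = 9.0000.
        Var[R] = 2*n_A*n_B*(2*n_A*n_B - n_A - n_B) / ((n_A+n_B)^2 * (n_A+n_B-1)) = 14336/3840 = 3.7333.
        SD[R] = 1.9322.
Step 4: Continuity-corrected z = (R - 0.5 - E[R]) / SD[R] = (14 - 0.5 - 9.0000) / 1.9322 = 2.3290.
Step 5: Two-sided p-value via normal approximation = 2*(1 - Phi(|z|)) = 0.019861.
Step 6: alpha = 0.1. reject H0.

R = 14, z = 2.3290, p = 0.019861, reject H0.


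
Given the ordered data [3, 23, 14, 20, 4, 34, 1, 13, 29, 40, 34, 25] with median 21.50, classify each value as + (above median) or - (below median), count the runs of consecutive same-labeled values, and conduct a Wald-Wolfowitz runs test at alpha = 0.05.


Step 1: Compute median = 21.50; label A = above, B = below.
Labels in order: BABBBABBAAAA  (n_A = 6, n_B = 6)
Step 2: Count runs R = 6.
Step 3: Under H0 (random ordering), E[R] = 2*n_A*n_B/(n_A+n_B) + 1 = 2*6*6/12 + 1 = 7.0000.
        Var[R] = 2*n_A*n_B*(2*n_A*n_B - n_A - n_B) / ((n_A+n_B)^2 * (n_A+n_B-1)) = 4320/1584 = 2.7273.
        SD[R] = 1.6514.
Step 4: Continuity-corrected z = (R + 0.5 - E[R]) / SD[R] = (6 + 0.5 - 7.0000) / 1.6514 = -0.3028.
Step 5: Two-sided p-value via normal approximation = 2*(1 - Phi(|z|)) = 0.762069.
Step 6: alpha = 0.05. fail to reject H0.

R = 6, z = -0.3028, p = 0.762069, fail to reject H0.


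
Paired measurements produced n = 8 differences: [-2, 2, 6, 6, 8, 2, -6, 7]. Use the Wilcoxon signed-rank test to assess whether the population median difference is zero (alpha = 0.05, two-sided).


Step 1: Drop any zero differences (none here) and take |d_i|.
|d| = [2, 2, 6, 6, 8, 2, 6, 7]
Step 2: Midrank |d_i| (ties get averaged ranks).
ranks: |2|->2, |2|->2, |6|->5, |6|->5, |8|->8, |2|->2, |6|->5, |7|->7
Step 3: Attach original signs; sum ranks with positive sign and with negative sign.
W+ = 2 + 5 + 5 + 8 + 2 + 7 = 29
W- = 2 + 5 = 7
(Check: W+ + W- = 36 should equal n(n+1)/2 = 36.)
Step 4: Test statistic W = min(W+, W-) = 7.
Step 5: Ties in |d|, so use the tie-corrected normal approximation.
        E[W] = n(n+1)/4 = 8*9/4 = 18.
        Tie groups: |d|=2 (t=3), |d|=6 (t=3); sum(t^3 - t) = 48.
        Var[W] = n(n+1)(2n+1)/24 - sum(t^3-t)/48 = 1224/24 - 48/48 = 50.
        z = (W - E[W]) / sqrt(Var[W]) = (7 - 18) / 7.0711 = -1.5556.
        Two-sided p = 2*Phi(z) = 0.119795.
Step 6: alpha = 0.05. fail to reject H0.

W+ = 29, W- = 7, W = min = 7, p = 0.119795, fail to reject H0.


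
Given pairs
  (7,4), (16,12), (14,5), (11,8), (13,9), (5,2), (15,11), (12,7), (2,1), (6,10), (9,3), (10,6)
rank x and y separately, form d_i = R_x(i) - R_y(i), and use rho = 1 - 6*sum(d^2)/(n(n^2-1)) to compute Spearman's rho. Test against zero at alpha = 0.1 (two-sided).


Step 1: Rank x and y separately (midranks; no ties here).
rank(x): 7->4, 16->12, 14->10, 11->7, 13->9, 5->2, 15->11, 12->8, 2->1, 6->3, 9->5, 10->6
rank(y): 4->4, 12->12, 5->5, 8->8, 9->9, 2->2, 11->11, 7->7, 1->1, 10->10, 3->3, 6->6
Step 2: d_i = R_x(i) - R_y(i); compute d_i^2.
  (4-4)^2=0, (12-12)^2=0, (10-5)^2=25, (7-8)^2=1, (9-9)^2=0, (2-2)^2=0, (11-11)^2=0, (8-7)^2=1, (1-1)^2=0, (3-10)^2=49, (5-3)^2=4, (6-6)^2=0
sum(d^2) = 80.
Step 3: rho = 1 - 6*80 / (12*(12^2 - 1)) = 1 - 480/1716 = 0.720280.
Step 4: Under H0, t = rho * sqrt((n-2)/(1-rho^2)) = 3.2835 ~ t(10).
Step 5: Two-sided p-value from the t-distribution with 10 df = 0.008240.
Step 6: alpha = 0.1. reject H0.

rho = 0.7203, p = 0.008240, reject H0 at alpha = 0.1.


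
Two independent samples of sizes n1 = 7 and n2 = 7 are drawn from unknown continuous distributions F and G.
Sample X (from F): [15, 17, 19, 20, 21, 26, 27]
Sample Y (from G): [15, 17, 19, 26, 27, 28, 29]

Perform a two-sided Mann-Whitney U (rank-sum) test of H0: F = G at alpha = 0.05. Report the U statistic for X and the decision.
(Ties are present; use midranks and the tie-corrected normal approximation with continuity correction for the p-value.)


Step 1: Combine and sort all 14 observations; assign midranks.
sorted (value, group): (15,X), (15,Y), (17,X), (17,Y), (19,X), (19,Y), (20,X), (21,X), (26,X), (26,Y), (27,X), (27,Y), (28,Y), (29,Y)
ranks: 15->1.5, 15->1.5, 17->3.5, 17->3.5, 19->5.5, 19->5.5, 20->7, 21->8, 26->9.5, 26->9.5, 27->11.5, 27->11.5, 28->13, 29->14
Step 2: Rank sum for X: R1 = 1.5 + 3.5 + 5.5 + 7 + 8 + 9.5 + 11.5 = 46.5.
Step 3: U_X = R1 - n1(n1+1)/2 = 46.5 - 7*8/2 = 46.5 - 28 = 18.5.
       U_Y = n1*n2 - U_X = 49 - 18.5 = 30.5.
Step 4: Ties are present, so use the tie-corrected normal approximation (with continuity correction) for the p-value.
Step 5: p-value = 0.479779; compare to alpha = 0.05. fail to reject H0.

U_X = 18.5, p = 0.479779, fail to reject H0 at alpha = 0.05.


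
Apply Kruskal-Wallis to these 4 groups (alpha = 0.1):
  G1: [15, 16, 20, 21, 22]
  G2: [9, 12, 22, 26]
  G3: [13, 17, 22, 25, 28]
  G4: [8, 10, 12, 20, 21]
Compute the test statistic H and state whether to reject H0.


Step 1: Combine all N = 19 observations and assign midranks.
sorted (value, group, rank): (8,G4,1), (9,G2,2), (10,G4,3), (12,G2,4.5), (12,G4,4.5), (13,G3,6), (15,G1,7), (16,G1,8), (17,G3,9), (20,G1,10.5), (20,G4,10.5), (21,G1,12.5), (21,G4,12.5), (22,G1,15), (22,G2,15), (22,G3,15), (25,G3,17), (26,G2,18), (28,G3,19)
Step 2: Sum ranks within each group.
R_1 = 53 (n_1 = 5)
R_2 = 39.5 (n_2 = 4)
R_3 = 66 (n_3 = 5)
R_4 = 31.5 (n_4 = 5)
Step 3: H = 12/(N(N+1)) * sum(R_i^2/n_i) - 3(N+1)
     = 12/(19*20) * (53^2/5 + 39.5^2/4 + 66^2/5 + 31.5^2/5) - 3*20
     = 0.031579 * 2021.51 - 60
     = 3.837237.
Step 4: Ties present; correction factor C = 1 - 42/(19^3 - 19) = 0.993860. Corrected H = 3.837237 / 0.993860 = 3.860944.
Step 5: Under H0, H ~ chi^2(3); p-value = 0.276876.
Step 6: alpha = 0.1. fail to reject H0.

H = 3.8609, df = 3, p = 0.276876, fail to reject H0.


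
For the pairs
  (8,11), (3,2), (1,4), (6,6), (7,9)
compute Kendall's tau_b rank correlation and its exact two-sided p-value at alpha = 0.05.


Step 1: Enumerate the 10 unordered pairs (i,j) with i<j and classify each by sign(x_j-x_i) * sign(y_j-y_i).
  (1,2):dx=-5,dy=-9->C; (1,3):dx=-7,dy=-7->C; (1,4):dx=-2,dy=-5->C; (1,5):dx=-1,dy=-2->C
  (2,3):dx=-2,dy=+2->D; (2,4):dx=+3,dy=+4->C; (2,5):dx=+4,dy=+7->C; (3,4):dx=+5,dy=+2->C
  (3,5):dx=+6,dy=+5->C; (4,5):dx=+1,dy=+3->C
Step 2: C = 9, D = 1, total pairs = 10.
Step 3: tau = (C - D)/(n(n-1)/2) = (9 - 1)/10 = 0.800000.
Step 4: Exact two-sided p-value (enumerate n! = 120 permutations of y under H0): p = 0.083333.
Step 5: alpha = 0.05. fail to reject H0.

tau_b = 0.8000 (C=9, D=1), p = 0.083333, fail to reject H0.


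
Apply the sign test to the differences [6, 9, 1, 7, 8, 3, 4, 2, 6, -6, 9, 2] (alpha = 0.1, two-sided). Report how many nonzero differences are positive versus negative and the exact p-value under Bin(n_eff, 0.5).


Step 1: Discard zero differences. Original n = 12; n_eff = number of nonzero differences = 12.
Nonzero differences (with sign): +6, +9, +1, +7, +8, +3, +4, +2, +6, -6, +9, +2
Step 2: Count signs: positive = 11, negative = 1.
Step 3: Under H0: P(positive) = 0.5, so the number of positives S ~ Bin(12, 0.5).
Step 4: Two-sided exact p-value = sum of Bin(12,0.5) probabilities at or below the observed probability = 0.006348.
Step 5: alpha = 0.1. reject H0.

n_eff = 12, pos = 11, neg = 1, p = 0.006348, reject H0.


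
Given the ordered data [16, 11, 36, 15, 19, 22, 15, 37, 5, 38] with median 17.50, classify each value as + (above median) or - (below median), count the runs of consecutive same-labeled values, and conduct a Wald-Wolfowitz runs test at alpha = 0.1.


Step 1: Compute median = 17.50; label A = above, B = below.
Labels in order: BBABAABABA  (n_A = 5, n_B = 5)
Step 2: Count runs R = 8.
Step 3: Under H0 (random ordering), E[R] = 2*n_A*n_B/(n_A+n_B) + 1 = 2*5*5/10 + 1 = 6.0000.
        Var[R] = 2*n_A*n_B*(2*n_A*n_B - n_A - n_B) / ((n_A+n_B)^2 * (n_A+n_B-1)) = 2000/900 = 2.2222.
        SD[R] = 1.4907.
Step 4: Continuity-corrected z = (R - 0.5 - E[R]) / SD[R] = (8 - 0.5 - 6.0000) / 1.4907 = 1.0062.
Step 5: Two-sided p-value via normal approximation = 2*(1 - Phi(|z|)) = 0.314305.
Step 6: alpha = 0.1. fail to reject H0.

R = 8, z = 1.0062, p = 0.314305, fail to reject H0.


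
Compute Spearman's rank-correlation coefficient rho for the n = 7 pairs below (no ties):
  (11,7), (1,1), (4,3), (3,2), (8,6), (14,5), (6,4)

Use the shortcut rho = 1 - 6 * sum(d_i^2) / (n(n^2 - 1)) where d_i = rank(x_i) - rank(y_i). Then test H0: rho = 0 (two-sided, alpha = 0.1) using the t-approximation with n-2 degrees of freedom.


Step 1: Rank x and y separately (midranks; no ties here).
rank(x): 11->6, 1->1, 4->3, 3->2, 8->5, 14->7, 6->4
rank(y): 7->7, 1->1, 3->3, 2->2, 6->6, 5->5, 4->4
Step 2: d_i = R_x(i) - R_y(i); compute d_i^2.
  (6-7)^2=1, (1-1)^2=0, (3-3)^2=0, (2-2)^2=0, (5-6)^2=1, (7-5)^2=4, (4-4)^2=0
sum(d^2) = 6.
Step 3: rho = 1 - 6*6 / (7*(7^2 - 1)) = 1 - 36/336 = 0.892857.
Step 4: Under H0, t = rho * sqrt((n-2)/(1-rho^2)) = 4.4333 ~ t(5).
Step 5: Two-sided p-value from the t-distribution with 5 df = 0.006807.
Step 6: alpha = 0.1. reject H0.

rho = 0.8929, p = 0.006807, reject H0 at alpha = 0.1.
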